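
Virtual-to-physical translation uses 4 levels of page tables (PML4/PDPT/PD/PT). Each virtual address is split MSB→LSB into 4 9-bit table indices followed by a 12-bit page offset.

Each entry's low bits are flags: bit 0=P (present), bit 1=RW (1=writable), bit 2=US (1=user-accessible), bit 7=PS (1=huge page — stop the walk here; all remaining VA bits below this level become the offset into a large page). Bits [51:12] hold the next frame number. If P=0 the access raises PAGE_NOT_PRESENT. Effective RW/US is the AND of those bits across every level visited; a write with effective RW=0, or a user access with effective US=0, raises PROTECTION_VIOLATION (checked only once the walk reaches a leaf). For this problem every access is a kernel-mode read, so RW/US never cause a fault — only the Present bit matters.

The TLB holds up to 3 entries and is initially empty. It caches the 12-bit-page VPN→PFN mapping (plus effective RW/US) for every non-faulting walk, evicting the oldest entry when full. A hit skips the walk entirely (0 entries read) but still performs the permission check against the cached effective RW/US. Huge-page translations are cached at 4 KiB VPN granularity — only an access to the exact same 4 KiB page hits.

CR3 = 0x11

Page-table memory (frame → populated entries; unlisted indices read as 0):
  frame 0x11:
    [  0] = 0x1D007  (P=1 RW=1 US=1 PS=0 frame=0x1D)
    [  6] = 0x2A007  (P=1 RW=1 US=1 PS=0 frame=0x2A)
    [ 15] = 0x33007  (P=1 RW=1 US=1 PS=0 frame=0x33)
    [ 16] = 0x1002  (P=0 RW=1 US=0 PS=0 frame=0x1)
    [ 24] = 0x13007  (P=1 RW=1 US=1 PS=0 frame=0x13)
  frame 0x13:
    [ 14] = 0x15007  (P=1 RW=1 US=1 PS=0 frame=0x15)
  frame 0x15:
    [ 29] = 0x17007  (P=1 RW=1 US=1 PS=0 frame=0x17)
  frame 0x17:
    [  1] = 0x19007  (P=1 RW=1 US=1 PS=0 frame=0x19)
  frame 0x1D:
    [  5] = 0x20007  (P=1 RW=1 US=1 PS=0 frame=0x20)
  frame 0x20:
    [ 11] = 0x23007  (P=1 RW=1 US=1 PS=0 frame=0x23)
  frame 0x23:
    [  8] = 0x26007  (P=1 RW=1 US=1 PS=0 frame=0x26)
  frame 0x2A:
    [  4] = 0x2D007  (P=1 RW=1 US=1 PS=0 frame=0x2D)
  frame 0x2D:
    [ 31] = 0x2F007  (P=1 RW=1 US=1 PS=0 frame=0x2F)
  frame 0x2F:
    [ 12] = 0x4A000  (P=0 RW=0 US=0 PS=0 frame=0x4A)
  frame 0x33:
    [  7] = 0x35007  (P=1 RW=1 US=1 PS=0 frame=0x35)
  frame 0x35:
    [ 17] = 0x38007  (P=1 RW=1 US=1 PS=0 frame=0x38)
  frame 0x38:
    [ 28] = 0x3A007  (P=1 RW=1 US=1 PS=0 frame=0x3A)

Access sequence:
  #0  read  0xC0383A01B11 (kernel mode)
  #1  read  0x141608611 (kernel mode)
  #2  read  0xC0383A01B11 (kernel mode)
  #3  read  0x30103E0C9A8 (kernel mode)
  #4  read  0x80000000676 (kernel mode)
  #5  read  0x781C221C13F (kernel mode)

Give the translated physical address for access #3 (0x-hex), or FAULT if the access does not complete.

Trace:
#0 VA=0xC0383A01B11 (r,kernel):
  L0: frame=0x11 idx=24 entry=0x13007 [P=1 RW=1 US=1 PS=0]
  L1: frame=0x13 idx=14 entry=0x15007 [P=1 RW=1 US=1 PS=0]
  L2: frame=0x15 idx=29 entry=0x17007 [P=1 RW=1 US=1 PS=0]
  L3: frame=0x17 idx=1 entry=0x19007 [P=1 RW=1 US=1 PS=0]
  → PA=0x19B11  (4 entries read)
#1 VA=0x141608611 (r,kernel):
  L0: frame=0x11 idx=0 entry=0x1D007 [P=1 RW=1 US=1 PS=0]
  L1: frame=0x1D idx=5 entry=0x20007 [P=1 RW=1 US=1 PS=0]
  L2: frame=0x20 idx=11 entry=0x23007 [P=1 RW=1 US=1 PS=0]
  L3: frame=0x23 idx=8 entry=0x26007 [P=1 RW=1 US=1 PS=0]
  → PA=0x26611  (4 entries read)
#2 VA=0xC0383A01B11 (r,kernel):
  TLB hit vpn=0xC0383A01 → PA=0x19B11
#3 VA=0x30103E0C9A8 (r,kernel):
  L0: frame=0x11 idx=6 entry=0x2A007 [P=1 RW=1 US=1 PS=0]
  L1: frame=0x2A idx=4 entry=0x2D007 [P=1 RW=1 US=1 PS=0]
  L2: frame=0x2D idx=31 entry=0x2F007 [P=1 RW=1 US=1 PS=0]
  L3: frame=0x2F idx=12 entry=0x4A000 [P=0 RW=0 US=0 PS=0]
  ⇒ fault: PAGE_NOT_PRESENT  — 4 lookups
#4 VA=0x80000000676 (r,kernel):
  L0: frame=0x11 idx=16 entry=0x1002 [P=0 RW=1 US=0 PS=0]
  ⇒ fault: PAGE_NOT_PRESENT  — 1 lookups
#5 VA=0x781C221C13F (r,kernel):
  L0: frame=0x11 idx=15 entry=0x33007 [P=1 RW=1 US=1 PS=0]
  L1: frame=0x33 idx=7 entry=0x35007 [P=1 RW=1 US=1 PS=0]
  L2: frame=0x35 idx=17 entry=0x38007 [P=1 RW=1 US=1 PS=0]
  L3: frame=0x38 idx=28 entry=0x3A007 [P=1 RW=1 US=1 PS=0]
  → PA=0x3A13F  (4 entries read)

Access #3 PA: FAULT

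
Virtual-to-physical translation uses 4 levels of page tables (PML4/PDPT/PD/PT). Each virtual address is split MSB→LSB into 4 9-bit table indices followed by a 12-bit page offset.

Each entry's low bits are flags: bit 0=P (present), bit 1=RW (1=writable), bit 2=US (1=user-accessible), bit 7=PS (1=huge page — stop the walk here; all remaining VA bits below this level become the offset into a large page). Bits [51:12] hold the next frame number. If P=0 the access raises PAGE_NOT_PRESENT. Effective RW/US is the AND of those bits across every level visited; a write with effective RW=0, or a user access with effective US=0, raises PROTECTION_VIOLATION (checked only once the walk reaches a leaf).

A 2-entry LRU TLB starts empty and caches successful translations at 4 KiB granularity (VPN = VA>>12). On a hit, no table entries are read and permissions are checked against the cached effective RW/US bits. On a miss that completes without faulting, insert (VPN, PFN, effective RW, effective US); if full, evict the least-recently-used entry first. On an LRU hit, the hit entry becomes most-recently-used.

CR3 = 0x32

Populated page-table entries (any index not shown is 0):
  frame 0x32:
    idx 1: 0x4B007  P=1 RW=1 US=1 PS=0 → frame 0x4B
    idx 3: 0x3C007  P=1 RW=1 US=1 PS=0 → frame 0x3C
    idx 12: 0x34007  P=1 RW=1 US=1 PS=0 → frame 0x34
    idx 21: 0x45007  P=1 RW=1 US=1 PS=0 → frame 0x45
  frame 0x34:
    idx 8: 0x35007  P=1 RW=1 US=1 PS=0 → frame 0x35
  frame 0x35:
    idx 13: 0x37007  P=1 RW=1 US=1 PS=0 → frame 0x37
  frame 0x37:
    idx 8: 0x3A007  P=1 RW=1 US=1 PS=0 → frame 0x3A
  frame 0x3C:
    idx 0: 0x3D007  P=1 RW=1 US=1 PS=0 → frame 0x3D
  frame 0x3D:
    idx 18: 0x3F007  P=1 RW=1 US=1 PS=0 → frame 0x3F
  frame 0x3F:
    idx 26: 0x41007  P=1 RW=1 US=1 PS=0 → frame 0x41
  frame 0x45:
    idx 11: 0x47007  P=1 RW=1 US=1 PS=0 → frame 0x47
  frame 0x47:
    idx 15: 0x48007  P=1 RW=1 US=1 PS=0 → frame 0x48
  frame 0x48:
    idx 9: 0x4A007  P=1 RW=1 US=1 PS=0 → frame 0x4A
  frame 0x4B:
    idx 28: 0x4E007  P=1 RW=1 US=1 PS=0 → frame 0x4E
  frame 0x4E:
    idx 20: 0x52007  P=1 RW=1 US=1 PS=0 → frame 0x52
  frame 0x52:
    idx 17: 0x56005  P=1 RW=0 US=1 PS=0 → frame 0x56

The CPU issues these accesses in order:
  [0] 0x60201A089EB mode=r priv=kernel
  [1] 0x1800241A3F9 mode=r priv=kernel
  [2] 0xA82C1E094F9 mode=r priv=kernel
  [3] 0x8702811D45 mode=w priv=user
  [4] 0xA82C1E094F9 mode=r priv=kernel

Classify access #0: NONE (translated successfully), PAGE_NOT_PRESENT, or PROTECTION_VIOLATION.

Walk each access:
#0 VA=0x60201A089EB (r,kernel):
  L0 @0x32[12] → 0x34007  P=1,RW=1,US=1,PS=0
  L1 @0x34[8] → 0x35007  P=1,RW=1,US=1,PS=0
  L2 @0x35[13] → 0x37007  P=1,RW=1,US=1,PS=0
  L3 @0x37[8] → 0x3A007  P=1,RW=1,US=1,PS=0
  ⇒ phys 0x3A9EB  [4 reads]
#1 VA=0x1800241A3F9 (r,kernel):
  L0 @0x32[3] → 0x3C007  P=1,RW=1,US=1,PS=0
  L1 @0x3C[0] → 0x3D007  P=1,RW=1,US=1,PS=0
  L2 @0x3D[18] → 0x3F007  P=1,RW=1,US=1,PS=0
  L3 @0x3F[26] → 0x41007  P=1,RW=1,US=1,PS=0
  ⇒ phys 0x413F9  [4 reads]
#2 VA=0xA82C1E094F9 (r,kernel):
  L0 @0x32[21] → 0x45007  P=1,RW=1,US=1,PS=0
  L1 @0x45[11] → 0x47007  P=1,RW=1,US=1,PS=0
  L2 @0x47[15] → 0x48007  P=1,RW=1,US=1,PS=0
  L3 @0x48[9] → 0x4A007  P=1,RW=1,US=1,PS=0
  ⇒ phys 0x4A4F9  [4 reads]
#3 VA=0x8702811D45 (w,user):
  L0 @0x32[1] → 0x4B007  P=1,RW=1,US=1,PS=0
  L1 @0x4B[28] → 0x4E007  P=1,RW=1,US=1,PS=0
  L2 @0x4E[20] → 0x52007  P=1,RW=1,US=1,PS=0
  L3 @0x52[17] → 0x56005  P=1,RW=0,US=1,PS=0
  ⇒ fault: PROTECTION_VIOLATION  — 4 lookups
#4 VA=0xA82C1E094F9 (r,kernel):
  TLB hit vpn=0xA82C1E09 → PA=0x4A4F9

Access #0 fault: NONE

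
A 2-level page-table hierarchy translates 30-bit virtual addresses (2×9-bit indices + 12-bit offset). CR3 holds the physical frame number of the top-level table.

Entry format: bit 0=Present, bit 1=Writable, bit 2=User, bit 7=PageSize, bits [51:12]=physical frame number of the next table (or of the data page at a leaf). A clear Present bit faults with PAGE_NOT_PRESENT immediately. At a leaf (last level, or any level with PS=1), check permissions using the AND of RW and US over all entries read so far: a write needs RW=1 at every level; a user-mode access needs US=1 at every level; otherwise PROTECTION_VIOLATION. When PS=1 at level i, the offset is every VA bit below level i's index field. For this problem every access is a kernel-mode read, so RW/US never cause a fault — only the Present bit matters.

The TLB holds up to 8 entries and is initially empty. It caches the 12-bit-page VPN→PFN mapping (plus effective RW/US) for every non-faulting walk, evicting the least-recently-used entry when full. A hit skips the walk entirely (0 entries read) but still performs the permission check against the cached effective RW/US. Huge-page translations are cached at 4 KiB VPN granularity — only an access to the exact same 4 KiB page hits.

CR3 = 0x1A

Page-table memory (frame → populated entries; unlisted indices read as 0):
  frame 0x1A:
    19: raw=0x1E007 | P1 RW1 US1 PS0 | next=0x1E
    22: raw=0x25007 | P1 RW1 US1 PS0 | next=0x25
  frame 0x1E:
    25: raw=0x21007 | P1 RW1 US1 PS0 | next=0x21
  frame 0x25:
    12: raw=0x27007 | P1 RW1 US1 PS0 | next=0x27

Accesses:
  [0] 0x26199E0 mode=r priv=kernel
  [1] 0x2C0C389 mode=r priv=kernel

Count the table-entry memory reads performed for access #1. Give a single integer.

Per-access translation:
#0 VA=0x26199E0 (r,kernel):
  lvl0: tbl 0x1A, slot 19 ⇒ 0x1E007 (P1/RW1/US1/PS0)
  lvl1: tbl 0x1E, slot 25 ⇒ 0x21007 (P1/RW1/US1/PS0)
  ⇒ phys 0x219E0  [2 reads]
#1 VA=0x2C0C389 (r,kernel):
  lvl0: tbl 0x1A, slot 22 ⇒ 0x25007 (P1/RW1/US1/PS0)
  lvl1: tbl 0x25, slot 12 ⇒ 0x27007 (P1/RW1/US1/PS0)
  ⇒ phys 0x27389  [2 reads]

Entries read for #1: 2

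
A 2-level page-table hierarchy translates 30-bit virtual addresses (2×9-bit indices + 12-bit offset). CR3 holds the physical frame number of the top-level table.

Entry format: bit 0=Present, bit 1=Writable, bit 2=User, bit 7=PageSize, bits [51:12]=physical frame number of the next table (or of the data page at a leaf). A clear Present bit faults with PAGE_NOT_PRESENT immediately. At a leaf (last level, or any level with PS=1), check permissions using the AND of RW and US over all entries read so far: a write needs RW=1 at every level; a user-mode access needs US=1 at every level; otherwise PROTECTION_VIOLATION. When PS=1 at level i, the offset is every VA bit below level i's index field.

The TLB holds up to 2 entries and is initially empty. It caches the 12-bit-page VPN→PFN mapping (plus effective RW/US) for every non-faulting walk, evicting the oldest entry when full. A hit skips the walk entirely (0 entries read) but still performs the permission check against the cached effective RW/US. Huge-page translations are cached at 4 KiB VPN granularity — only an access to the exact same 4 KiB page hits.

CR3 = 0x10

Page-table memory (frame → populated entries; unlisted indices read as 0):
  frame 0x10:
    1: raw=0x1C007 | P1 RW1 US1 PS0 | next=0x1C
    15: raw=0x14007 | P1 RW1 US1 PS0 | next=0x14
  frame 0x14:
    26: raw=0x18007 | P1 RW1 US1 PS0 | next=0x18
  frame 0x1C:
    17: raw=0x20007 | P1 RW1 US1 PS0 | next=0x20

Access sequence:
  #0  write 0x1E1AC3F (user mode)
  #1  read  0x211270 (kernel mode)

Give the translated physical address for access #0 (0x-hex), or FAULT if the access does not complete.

Trace:
#0 VA=0x1E1AC3F (w,user):
  lvl0: tbl 0x10, slot 15 ⇒ 0x14007 (P1/RW1/US1/PS0)
  lvl1: tbl 0x14, slot 26 ⇒ 0x18007 (P1/RW1/US1/PS0)
  ⇒ phys 0x18C3F  [2 reads]
#1 VA=0x211270 (r,kernel):
  lvl0: tbl 0x10, slot 1 ⇒ 0x1C007 (P1/RW1/US1/PS0)
  lvl1: tbl 0x1C, slot 17 ⇒ 0x20007 (P1/RW1/US1/PS0)
  ⇒ phys 0x20270  [2 reads]

Access #0 PA: 0x18C3F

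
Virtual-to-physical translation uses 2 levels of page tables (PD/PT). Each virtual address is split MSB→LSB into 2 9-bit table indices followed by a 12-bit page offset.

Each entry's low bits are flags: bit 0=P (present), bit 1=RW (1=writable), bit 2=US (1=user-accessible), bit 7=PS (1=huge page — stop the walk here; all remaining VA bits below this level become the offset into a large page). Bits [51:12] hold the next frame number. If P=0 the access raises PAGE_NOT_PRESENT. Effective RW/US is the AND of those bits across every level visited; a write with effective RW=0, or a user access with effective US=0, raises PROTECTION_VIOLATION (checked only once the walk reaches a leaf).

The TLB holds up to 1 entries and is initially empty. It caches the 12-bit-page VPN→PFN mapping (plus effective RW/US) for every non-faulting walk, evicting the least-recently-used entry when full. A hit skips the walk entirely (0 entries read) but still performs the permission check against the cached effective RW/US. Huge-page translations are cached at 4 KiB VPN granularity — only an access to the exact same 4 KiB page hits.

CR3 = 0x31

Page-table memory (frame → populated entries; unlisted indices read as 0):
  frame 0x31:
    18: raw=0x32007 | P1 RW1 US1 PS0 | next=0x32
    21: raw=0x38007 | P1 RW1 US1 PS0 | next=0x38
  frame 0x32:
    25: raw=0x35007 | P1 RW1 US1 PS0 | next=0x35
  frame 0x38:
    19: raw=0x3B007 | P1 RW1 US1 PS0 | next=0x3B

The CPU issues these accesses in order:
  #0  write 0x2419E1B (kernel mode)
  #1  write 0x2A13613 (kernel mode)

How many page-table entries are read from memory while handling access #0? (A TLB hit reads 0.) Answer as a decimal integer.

Walk each access:
#0 VA=0x2419E1B (w,kernel):
  L0 @0x31[18] → 0x32007  P=1,RW=1,US=1,PS=0
  L1 @0x32[25] → 0x35007  P=1,RW=1,US=1,PS=0
  ⇒ phys 0x35E1B  [2 reads]
#1 VA=0x2A13613 (w,kernel):
  L0 @0x31[21] → 0x38007  P=1,RW=1,US=1,PS=0
  L1 @0x38[19] → 0x3B007  P=1,RW=1,US=1,PS=0
  ⇒ phys 0x3B613  [2 reads]

Entries read for #0: 2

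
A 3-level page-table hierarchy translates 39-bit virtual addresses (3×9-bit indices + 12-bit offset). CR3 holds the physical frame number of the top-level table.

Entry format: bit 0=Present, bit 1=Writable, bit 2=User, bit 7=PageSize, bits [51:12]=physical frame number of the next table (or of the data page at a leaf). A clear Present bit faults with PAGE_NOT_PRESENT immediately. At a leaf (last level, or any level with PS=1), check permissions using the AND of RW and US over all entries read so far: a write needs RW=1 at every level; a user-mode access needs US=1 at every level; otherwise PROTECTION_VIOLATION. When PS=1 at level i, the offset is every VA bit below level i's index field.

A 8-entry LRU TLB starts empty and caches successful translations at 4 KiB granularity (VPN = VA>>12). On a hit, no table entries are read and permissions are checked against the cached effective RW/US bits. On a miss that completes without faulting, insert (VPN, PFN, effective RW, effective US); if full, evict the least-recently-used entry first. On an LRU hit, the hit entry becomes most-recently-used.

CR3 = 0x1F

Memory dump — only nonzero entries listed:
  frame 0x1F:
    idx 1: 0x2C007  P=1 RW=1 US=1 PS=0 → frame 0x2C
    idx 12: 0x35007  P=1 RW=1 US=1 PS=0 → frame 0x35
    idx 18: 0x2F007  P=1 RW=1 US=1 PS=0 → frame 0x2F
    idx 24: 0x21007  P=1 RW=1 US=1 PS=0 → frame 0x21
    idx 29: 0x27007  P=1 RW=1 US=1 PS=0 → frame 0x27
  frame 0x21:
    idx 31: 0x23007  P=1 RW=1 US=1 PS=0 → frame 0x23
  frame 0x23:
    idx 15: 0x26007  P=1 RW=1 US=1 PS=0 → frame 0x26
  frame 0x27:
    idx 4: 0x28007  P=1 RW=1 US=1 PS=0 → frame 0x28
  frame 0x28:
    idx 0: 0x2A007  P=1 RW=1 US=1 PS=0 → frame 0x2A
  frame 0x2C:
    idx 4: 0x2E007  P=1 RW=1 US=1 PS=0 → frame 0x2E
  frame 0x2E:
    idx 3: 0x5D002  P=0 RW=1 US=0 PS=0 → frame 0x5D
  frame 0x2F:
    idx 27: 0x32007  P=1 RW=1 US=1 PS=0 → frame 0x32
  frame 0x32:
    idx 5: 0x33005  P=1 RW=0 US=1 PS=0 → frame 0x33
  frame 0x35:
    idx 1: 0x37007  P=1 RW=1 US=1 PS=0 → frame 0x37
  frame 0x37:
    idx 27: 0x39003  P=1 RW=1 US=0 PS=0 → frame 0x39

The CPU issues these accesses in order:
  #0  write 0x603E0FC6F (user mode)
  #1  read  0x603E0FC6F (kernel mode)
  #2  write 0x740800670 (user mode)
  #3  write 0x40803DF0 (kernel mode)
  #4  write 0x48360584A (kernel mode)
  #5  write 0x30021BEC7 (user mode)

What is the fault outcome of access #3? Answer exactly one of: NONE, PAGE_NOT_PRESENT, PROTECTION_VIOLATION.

Trace:
#0 VA=0x603E0FC6F (w,user):
  L0 @0x1F[24] → 0x21007  P=1,RW=1,US=1,PS=0
  L1 @0x21[31] → 0x23007  P=1,RW=1,US=1,PS=0
  L2 @0x23[15] → 0x26007  P=1,RW=1,US=1,PS=0
  ⇒ phys 0x26C6F  [3 reads]
#1 VA=0x603E0FC6F (r,kernel):
  TLB hit vpn=0x603E0F → PA=0x26C6F
#2 VA=0x740800670 (w,user):
  L0 @0x1F[29] → 0x27007  P=1,RW=1,US=1,PS=0
  L1 @0x27[4] → 0x28007  P=1,RW=1,US=1,PS=0
  L2 @0x28[0] → 0x2A007  P=1,RW=1,US=1,PS=0
  ⇒ phys 0x2A670  [3 reads]
#3 VA=0x40803DF0 (w,kernel):
  L0 @0x1F[1] → 0x2C007  P=1,RW=1,US=1,PS=0
  L1 @0x2C[4] → 0x2E007  P=1,RW=1,US=1,PS=0
  L2 @0x2E[3] → 0x5D002  P=0,RW=1,US=0,PS=0
  → PAGE_NOT_PRESENT  (3 entries read)
#4 VA=0x48360584A (w,kernel):
  L0 @0x1F[18] → 0x2F007  P=1,RW=1,US=1,PS=0
  L1 @0x2F[27] → 0x32007  P=1,RW=1,US=1,PS=0
  L2 @0x32[5] → 0x33005  P=1,RW=0,US=1,PS=0
  → PROTECTION_VIOLATION  (3 entries read)
#5 VA=0x30021BEC7 (w,user):
  L0 @0x1F[12] → 0x35007  P=1,RW=1,US=1,PS=0
  L1 @0x35[1] → 0x37007  P=1,RW=1,US=1,PS=0
  L2 @0x37[27] → 0x39003  P=1,RW=1,US=0,PS=0
  → PROTECTION_VIOLATION  (3 entries read)

Access #3 fault: PAGE_NOT_PRESENT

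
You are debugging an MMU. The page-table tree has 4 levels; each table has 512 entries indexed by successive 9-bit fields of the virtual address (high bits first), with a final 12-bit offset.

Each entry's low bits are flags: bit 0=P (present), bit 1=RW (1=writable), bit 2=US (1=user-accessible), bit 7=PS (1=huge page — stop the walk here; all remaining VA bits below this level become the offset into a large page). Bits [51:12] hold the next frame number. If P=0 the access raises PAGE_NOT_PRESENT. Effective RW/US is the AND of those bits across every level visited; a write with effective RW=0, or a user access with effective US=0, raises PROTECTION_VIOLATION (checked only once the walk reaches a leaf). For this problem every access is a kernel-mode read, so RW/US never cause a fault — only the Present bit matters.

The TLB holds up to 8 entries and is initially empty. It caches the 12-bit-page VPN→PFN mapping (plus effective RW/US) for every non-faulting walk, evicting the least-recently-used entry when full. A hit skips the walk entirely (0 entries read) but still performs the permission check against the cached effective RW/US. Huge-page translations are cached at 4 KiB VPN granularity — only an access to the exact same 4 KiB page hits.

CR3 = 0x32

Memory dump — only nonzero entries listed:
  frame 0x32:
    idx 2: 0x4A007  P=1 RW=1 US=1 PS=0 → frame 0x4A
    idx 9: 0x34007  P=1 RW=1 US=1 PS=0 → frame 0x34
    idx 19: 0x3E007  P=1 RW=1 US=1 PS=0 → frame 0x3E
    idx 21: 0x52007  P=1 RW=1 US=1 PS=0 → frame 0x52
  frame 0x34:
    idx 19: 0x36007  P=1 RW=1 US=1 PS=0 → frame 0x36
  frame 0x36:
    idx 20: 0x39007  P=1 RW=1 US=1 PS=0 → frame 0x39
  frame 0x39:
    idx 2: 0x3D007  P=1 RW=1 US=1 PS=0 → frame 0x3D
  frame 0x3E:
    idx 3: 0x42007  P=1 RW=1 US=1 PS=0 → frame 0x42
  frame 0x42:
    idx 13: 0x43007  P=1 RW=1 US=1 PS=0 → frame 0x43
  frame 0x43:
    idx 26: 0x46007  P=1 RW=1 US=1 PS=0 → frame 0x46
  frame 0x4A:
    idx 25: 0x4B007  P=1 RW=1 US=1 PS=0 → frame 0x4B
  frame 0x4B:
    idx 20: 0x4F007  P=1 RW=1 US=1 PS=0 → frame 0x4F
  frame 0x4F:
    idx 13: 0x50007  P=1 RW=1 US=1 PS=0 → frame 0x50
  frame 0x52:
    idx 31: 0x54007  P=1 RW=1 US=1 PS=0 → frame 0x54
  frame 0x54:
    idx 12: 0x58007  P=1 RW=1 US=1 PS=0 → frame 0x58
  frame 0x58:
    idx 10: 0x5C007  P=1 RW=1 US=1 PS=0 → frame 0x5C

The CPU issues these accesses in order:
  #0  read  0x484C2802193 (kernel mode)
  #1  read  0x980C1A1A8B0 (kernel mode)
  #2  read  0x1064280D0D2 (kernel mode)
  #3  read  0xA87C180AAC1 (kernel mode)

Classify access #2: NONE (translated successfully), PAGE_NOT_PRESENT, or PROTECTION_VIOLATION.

Walk each access:
#0 VA=0x484C2802193 (r,kernel):
  L0: frame=0x32 idx=9 entry=0x34007 [P=1 RW=1 US=1 PS=0]
  L1: frame=0x34 idx=19 entry=0x36007 [P=1 RW=1 US=1 PS=0]
  L2: frame=0x36 idx=20 entry=0x39007 [P=1 RW=1 US=1 PS=0]
  L3: frame=0x39 idx=2 entry=0x3D007 [P=1 RW=1 US=1 PS=0]
  ✓ 0x3D193  — 4 lookups
#1 VA=0x980C1A1A8B0 (r,kernel):
  L0: frame=0x32 idx=19 entry=0x3E007 [P=1 RW=1 US=1 PS=0]
  L1: frame=0x3E idx=3 entry=0x42007 [P=1 RW=1 US=1 PS=0]
  L2: frame=0x42 idx=13 entry=0x43007 [P=1 RW=1 US=1 PS=0]
  L3: frame=0x43 idx=26 entry=0x46007 [P=1 RW=1 US=1 PS=0]
  ✓ 0x468B0  — 4 lookups
#2 VA=0x1064280D0D2 (r,kernel):
  L0: frame=0x32 idx=2 entry=0x4A007 [P=1 RW=1 US=1 PS=0]
  L1: frame=0x4A idx=25 entry=0x4B007 [P=1 RW=1 US=1 PS=0]
  L2: frame=0x4B idx=20 entry=0x4F007 [P=1 RW=1 US=1 PS=0]
  L3: frame=0x4F idx=13 entry=0x50007 [P=1 RW=1 US=1 PS=0]
  ✓ 0x500D2  — 4 lookups
#3 VA=0xA87C180AAC1 (r,kernel):
  L0: frame=0x32 idx=21 entry=0x52007 [P=1 RW=1 US=1 PS=0]
  L1: frame=0x52 idx=31 entry=0x54007 [P=1 RW=1 US=1 PS=0]
  L2: frame=0x54 idx=12 entry=0x58007 [P=1 RW=1 US=1 PS=0]
  L3: frame=0x58 idx=10 entry=0x5C007 [P=1 RW=1 US=1 PS=0]
  ✓ 0x5CAC1  — 4 lookups

Access #2 fault: NONE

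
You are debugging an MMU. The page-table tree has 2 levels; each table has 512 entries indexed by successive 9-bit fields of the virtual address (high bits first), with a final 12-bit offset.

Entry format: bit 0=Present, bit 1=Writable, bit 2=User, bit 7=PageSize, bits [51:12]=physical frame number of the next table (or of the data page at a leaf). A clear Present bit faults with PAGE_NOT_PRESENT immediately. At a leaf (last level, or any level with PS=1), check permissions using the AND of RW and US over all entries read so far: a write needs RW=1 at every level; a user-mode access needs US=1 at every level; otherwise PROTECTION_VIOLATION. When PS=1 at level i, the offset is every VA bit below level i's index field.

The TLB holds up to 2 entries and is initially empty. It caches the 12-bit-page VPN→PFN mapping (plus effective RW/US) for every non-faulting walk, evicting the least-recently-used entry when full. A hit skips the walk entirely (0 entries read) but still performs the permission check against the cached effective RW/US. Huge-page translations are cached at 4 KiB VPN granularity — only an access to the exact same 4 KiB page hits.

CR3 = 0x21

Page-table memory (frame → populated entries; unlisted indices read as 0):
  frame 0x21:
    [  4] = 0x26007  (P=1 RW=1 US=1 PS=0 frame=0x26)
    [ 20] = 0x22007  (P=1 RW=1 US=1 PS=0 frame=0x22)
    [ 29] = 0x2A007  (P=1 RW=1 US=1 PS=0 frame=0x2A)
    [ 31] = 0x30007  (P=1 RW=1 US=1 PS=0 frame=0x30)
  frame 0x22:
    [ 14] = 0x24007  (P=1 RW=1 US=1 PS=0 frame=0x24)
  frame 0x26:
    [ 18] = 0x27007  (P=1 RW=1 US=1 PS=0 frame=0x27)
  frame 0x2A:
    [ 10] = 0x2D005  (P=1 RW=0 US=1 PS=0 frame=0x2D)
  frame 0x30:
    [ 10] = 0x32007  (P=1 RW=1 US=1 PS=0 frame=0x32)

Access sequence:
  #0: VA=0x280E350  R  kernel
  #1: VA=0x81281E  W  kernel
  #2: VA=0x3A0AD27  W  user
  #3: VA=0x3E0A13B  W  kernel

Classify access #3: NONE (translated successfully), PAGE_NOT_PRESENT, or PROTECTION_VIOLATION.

Walk each access:
#0 VA=0x280E350 (r,kernel):
  L0: frame=0x21 idx=20 entry=0x22007 [P=1 RW=1 US=1 PS=0]
  L1: frame=0x22 idx=14 entry=0x24007 [P=1 RW=1 US=1 PS=0]
  ⇒ phys 0x24350  [2 reads]
#1 VA=0x81281E (w,kernel):
  L0: frame=0x21 idx=4 entry=0x26007 [P=1 RW=1 US=1 PS=0]
  L1: frame=0x26 idx=18 entry=0x27007 [P=1 RW=1 US=1 PS=0]
  ⇒ phys 0x2781E  [2 reads]
#2 VA=0x3A0AD27 (w,user):
  L0: frame=0x21 idx=29 entry=0x2A007 [P=1 RW=1 US=1 PS=0]
  L1: frame=0x2A idx=10 entry=0x2D005 [P=1 RW=0 US=1 PS=0]
  ⇒ fault: PROTECTION_VIOLATION  — 2 lookups
#3 VA=0x3E0A13B (w,kernel):
  L0: frame=0x21 idx=31 entry=0x30007 [P=1 RW=1 US=1 PS=0]
  L1: frame=0x30 idx=10 entry=0x32007 [P=1 RW=1 US=1 PS=0]
  ⇒ phys 0x3213B  [2 reads]

Access #3 fault: NONE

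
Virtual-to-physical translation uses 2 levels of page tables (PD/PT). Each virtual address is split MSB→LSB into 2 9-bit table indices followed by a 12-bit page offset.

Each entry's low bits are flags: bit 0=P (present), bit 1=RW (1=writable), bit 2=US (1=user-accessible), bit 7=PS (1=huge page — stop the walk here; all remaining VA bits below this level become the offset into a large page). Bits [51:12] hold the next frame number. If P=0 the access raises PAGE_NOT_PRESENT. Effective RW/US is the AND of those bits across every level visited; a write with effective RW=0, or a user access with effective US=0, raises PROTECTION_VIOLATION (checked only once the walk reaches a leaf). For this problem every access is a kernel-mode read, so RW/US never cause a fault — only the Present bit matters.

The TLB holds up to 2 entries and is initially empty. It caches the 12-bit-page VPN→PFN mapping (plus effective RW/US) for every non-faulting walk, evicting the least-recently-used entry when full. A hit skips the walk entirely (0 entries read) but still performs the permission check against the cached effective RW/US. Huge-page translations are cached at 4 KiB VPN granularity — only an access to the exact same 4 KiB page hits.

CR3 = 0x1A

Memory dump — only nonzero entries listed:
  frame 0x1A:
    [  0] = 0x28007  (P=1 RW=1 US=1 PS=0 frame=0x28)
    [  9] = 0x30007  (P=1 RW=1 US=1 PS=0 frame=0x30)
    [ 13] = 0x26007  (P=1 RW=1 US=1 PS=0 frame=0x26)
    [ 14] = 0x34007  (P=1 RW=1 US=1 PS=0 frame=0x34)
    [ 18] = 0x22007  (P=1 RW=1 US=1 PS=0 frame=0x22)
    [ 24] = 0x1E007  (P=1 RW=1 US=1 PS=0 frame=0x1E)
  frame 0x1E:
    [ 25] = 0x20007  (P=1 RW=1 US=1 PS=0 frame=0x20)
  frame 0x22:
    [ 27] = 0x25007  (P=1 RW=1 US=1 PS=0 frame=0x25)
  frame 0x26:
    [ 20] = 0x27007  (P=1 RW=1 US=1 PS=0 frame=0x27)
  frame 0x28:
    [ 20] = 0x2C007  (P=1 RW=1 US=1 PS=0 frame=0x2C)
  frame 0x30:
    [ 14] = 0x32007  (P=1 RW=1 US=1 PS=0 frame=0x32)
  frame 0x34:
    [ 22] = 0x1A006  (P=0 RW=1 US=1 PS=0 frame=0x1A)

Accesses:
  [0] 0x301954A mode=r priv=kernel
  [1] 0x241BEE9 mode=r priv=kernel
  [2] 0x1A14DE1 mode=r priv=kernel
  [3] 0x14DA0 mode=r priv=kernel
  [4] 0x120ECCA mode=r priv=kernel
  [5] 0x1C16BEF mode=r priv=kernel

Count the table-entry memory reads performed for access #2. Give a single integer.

Per-access translation:
#0 VA=0x301954A (r,kernel):
  L0 @0x1A[24] → 0x1E007  P=1,RW=1,US=1,PS=0
  L1 @0x1E[25] → 0x20007  P=1,RW=1,US=1,PS=0
  → PA=0x2054A  (2 entries read)
#1 VA=0x241BEE9 (r,kernel):
  L0 @0x1A[18] → 0x22007  P=1,RW=1,US=1,PS=0
  L1 @0x22[27] → 0x25007  P=1,RW=1,US=1,PS=0
  → PA=0x25EE9  (2 entries read)
#2 VA=0x1A14DE1 (r,kernel):
  L0 @0x1A[13] → 0x26007  P=1,RW=1,US=1,PS=0
  L1 @0x26[20] → 0x27007  P=1,RW=1,US=1,PS=0
  → PA=0x27DE1  (2 entries read)
#3 VA=0x14DA0 (r,kernel):
  L0 @0x1A[0] → 0x28007  P=1,RW=1,US=1,PS=0
  L1 @0x28[20] → 0x2C007  P=1,RW=1,US=1,PS=0
  → PA=0x2CDA0  (2 entries read)
#4 VA=0x120ECCA (r,kernel):
  L0 @0x1A[9] → 0x30007  P=1,RW=1,US=1,PS=0
  L1 @0x30[14] → 0x32007  P=1,RW=1,US=1,PS=0
  → PA=0x32CCA  (2 entries read)
#5 VA=0x1C16BEF (r,kernel):
  L0 @0x1A[14] → 0x34007  P=1,RW=1,US=1,PS=0
  L1 @0x34[22] → 0x1A006  P=0,RW=1,US=1,PS=0
  ⇒ fault: PAGE_NOT_PRESENT  — 2 lookups

Entries read for #2: 2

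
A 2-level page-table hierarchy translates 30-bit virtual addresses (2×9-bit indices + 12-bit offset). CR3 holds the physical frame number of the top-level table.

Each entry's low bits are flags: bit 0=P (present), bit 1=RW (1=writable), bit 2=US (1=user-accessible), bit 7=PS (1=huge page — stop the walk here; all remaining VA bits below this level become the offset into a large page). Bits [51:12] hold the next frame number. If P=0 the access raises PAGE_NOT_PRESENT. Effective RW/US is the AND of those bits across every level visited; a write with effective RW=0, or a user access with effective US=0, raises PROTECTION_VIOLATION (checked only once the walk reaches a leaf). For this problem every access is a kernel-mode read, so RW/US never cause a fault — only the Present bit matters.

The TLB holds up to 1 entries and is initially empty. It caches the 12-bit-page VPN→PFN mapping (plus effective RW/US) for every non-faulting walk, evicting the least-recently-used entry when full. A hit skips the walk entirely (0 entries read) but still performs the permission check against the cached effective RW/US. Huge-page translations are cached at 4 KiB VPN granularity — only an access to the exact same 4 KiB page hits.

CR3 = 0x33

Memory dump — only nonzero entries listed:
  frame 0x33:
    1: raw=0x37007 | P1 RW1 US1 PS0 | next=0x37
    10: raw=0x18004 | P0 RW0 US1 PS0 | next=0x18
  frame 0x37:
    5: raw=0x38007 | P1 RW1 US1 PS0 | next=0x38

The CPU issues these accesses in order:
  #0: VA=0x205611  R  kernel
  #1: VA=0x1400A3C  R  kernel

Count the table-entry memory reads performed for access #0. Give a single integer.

Trace:
#0 VA=0x205611 (r,kernel):
  lvl0: tbl 0x33, slot 1 ⇒ 0x37007 (P1/RW1/US1/PS0)
  lvl1: tbl 0x37, slot 5 ⇒ 0x38007 (P1/RW1/US1/PS0)
  ✓ 0x38611  — 2 lookups
#1 VA=0x1400A3C (r,kernel):
  lvl0: tbl 0x33, slot 10 ⇒ 0x18004 (P0/RW0/US1/PS0)
  ✗ PAGE_NOT_PRESENT  [1 reads]

Entries read for #0: 2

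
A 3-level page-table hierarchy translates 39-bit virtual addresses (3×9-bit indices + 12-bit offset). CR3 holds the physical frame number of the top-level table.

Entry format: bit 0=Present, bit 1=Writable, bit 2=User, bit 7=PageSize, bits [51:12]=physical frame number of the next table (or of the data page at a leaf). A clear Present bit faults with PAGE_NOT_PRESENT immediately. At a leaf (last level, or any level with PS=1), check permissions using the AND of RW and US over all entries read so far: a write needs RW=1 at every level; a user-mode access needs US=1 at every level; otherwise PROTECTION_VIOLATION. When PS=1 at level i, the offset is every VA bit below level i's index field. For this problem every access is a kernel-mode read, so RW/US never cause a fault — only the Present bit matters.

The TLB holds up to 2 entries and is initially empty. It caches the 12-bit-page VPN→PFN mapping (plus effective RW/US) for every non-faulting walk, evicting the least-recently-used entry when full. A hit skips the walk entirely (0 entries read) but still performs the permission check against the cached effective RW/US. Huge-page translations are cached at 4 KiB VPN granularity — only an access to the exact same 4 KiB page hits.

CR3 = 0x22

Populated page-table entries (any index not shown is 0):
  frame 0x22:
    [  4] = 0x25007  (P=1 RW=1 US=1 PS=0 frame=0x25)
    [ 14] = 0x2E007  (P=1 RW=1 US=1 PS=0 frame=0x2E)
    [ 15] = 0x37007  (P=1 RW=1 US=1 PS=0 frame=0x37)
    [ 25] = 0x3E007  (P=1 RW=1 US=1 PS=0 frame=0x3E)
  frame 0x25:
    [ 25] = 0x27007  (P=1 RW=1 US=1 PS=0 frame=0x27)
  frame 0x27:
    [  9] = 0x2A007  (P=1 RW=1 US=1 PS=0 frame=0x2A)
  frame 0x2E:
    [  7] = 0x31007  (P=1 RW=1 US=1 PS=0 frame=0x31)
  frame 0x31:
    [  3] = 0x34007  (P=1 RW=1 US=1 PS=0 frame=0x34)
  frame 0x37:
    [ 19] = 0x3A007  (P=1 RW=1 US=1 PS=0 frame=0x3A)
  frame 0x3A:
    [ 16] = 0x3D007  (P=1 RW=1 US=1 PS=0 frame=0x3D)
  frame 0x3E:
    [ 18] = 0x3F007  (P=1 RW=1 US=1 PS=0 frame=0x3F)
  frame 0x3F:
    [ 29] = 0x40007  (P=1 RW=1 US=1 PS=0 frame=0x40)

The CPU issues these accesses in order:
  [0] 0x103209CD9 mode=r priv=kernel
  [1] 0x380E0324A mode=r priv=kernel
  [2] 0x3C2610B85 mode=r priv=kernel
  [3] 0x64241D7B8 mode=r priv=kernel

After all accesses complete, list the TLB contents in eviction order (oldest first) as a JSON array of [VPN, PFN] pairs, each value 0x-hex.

Trace:
#0 VA=0x103209CD9 (r,kernel):
  lvl0: tbl 0x22, slot 4 ⇒ 0x25007 (P1/RW1/US1/PS0)
  lvl1: tbl 0x25, slot 25 ⇒ 0x27007 (P1/RW1/US1/PS0)
  lvl2: tbl 0x27, slot 9 ⇒ 0x2A007 (P1/RW1/US1/PS0)
  ✓ 0x2ACD9  — 3 lookups
#1 VA=0x380E0324A (r,kernel):
  lvl0: tbl 0x22, slot 14 ⇒ 0x2E007 (P1/RW1/US1/PS0)
  lvl1: tbl 0x2E, slot 7 ⇒ 0x31007 (P1/RW1/US1/PS0)
  lvl2: tbl 0x31, slot 3 ⇒ 0x34007 (P1/RW1/US1/PS0)
  ✓ 0x3424A  — 3 lookups
#2 VA=0x3C2610B85 (r,kernel):
  lvl0: tbl 0x22, slot 15 ⇒ 0x37007 (P1/RW1/US1/PS0)
  lvl1: tbl 0x37, slot 19 ⇒ 0x3A007 (P1/RW1/US1/PS0)
  lvl2: tbl 0x3A, slot 16 ⇒ 0x3D007 (P1/RW1/US1/PS0)
  ✓ 0x3DB85  — 3 lookups
#3 VA=0x64241D7B8 (r,kernel):
  lvl0: tbl 0x22, slot 25 ⇒ 0x3E007 (P1/RW1/US1/PS0)
  lvl1: tbl 0x3E, slot 18 ⇒ 0x3F007 (P1/RW1/US1/PS0)
  lvl2: tbl 0x3F, slot 29 ⇒ 0x40007 (P1/RW1/US1/PS0)
  ✓ 0x407B8  — 3 lookups

TLB: [["0x3C2610", "0x3D"], ["0x64241D", "0x40"]]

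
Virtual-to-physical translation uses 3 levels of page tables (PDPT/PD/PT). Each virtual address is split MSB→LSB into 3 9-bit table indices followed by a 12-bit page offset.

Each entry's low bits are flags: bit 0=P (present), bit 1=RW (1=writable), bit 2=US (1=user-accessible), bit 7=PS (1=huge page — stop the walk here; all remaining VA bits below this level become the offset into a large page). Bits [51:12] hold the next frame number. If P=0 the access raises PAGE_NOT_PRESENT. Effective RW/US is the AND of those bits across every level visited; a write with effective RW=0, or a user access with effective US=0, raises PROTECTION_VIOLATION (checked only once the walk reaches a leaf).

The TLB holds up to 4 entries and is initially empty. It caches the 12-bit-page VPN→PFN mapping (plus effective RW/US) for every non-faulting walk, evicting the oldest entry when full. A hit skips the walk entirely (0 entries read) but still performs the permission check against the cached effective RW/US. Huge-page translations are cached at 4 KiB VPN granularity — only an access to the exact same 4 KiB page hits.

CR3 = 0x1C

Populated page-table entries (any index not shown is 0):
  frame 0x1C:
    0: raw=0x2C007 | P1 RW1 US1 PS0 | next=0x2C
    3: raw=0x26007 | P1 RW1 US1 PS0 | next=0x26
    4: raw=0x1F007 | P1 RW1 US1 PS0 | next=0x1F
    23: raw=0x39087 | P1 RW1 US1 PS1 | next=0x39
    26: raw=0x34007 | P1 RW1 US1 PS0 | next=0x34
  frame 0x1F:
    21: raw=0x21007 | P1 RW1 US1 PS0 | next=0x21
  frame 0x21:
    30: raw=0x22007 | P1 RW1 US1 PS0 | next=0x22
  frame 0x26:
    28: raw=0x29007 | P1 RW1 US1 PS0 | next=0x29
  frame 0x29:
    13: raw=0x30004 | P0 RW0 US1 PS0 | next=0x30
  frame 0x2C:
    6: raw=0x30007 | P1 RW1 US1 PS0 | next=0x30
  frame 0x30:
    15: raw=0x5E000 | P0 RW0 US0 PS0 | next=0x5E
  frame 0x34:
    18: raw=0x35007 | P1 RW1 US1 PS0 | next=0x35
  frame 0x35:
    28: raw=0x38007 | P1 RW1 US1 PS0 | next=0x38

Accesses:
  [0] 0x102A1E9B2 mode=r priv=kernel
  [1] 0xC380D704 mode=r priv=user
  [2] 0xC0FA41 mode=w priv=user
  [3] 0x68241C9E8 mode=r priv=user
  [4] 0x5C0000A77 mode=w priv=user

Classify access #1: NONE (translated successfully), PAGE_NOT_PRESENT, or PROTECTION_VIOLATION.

Trace:
#0 VA=0x102A1E9B2 (r,kernel):
  L0: frame=0x1C idx=4 entry=0x1F007 [P=1 RW=1 US=1 PS=0]
  L1: frame=0x1F idx=21 entry=0x21007 [P=1 RW=1 US=1 PS=0]
  L2: frame=0x21 idx=30 entry=0x22007 [P=1 RW=1 US=1 PS=0]
  → PA=0x229B2  (3 entries read)
#1 VA=0xC380D704 (r,user):
  L0: frame=0x1C idx=3 entry=0x26007 [P=1 RW=1 US=1 PS=0]
  L1: frame=0x26 idx=28 entry=0x29007 [P=1 RW=1 US=1 PS=0]
  L2: frame=0x29 idx=13 entry=0x30004 [P=0 RW=0 US=1 PS=0]
  ✗ PAGE_NOT_PRESENT  [3 reads]
#2 VA=0xC0FA41 (w,user):
  L0: frame=0x1C idx=0 entry=0x2C007 [P=1 RW=1 US=1 PS=0]
  L1: frame=0x2C idx=6 entry=0x30007 [P=1 RW=1 US=1 PS=0]
  L2: frame=0x30 idx=15 entry=0x5E000 [P=0 RW=0 US=0 PS=0]
  ✗ PAGE_NOT_PRESENT  [3 reads]
#3 VA=0x68241C9E8 (r,user):
  L0: frame=0x1C idx=26 entry=0x34007 [P=1 RW=1 US=1 PS=0]
  L1: frame=0x34 idx=18 entry=0x35007 [P=1 RW=1 US=1 PS=0]
  L2: frame=0x35 idx=28 entry=0x38007 [P=1 RW=1 US=1 PS=0]
  → PA=0x389E8  (3 entries read)
#4 VA=0x5C0000A77 (w,user):
  L0: frame=0x1C idx=23 entry=0x39087 [P=1 RW=1 US=1 PS=1]
  → PA=0x39A77 (huge @L0)  (1 entries read)

Access #1 fault: PAGE_NOT_PRESENT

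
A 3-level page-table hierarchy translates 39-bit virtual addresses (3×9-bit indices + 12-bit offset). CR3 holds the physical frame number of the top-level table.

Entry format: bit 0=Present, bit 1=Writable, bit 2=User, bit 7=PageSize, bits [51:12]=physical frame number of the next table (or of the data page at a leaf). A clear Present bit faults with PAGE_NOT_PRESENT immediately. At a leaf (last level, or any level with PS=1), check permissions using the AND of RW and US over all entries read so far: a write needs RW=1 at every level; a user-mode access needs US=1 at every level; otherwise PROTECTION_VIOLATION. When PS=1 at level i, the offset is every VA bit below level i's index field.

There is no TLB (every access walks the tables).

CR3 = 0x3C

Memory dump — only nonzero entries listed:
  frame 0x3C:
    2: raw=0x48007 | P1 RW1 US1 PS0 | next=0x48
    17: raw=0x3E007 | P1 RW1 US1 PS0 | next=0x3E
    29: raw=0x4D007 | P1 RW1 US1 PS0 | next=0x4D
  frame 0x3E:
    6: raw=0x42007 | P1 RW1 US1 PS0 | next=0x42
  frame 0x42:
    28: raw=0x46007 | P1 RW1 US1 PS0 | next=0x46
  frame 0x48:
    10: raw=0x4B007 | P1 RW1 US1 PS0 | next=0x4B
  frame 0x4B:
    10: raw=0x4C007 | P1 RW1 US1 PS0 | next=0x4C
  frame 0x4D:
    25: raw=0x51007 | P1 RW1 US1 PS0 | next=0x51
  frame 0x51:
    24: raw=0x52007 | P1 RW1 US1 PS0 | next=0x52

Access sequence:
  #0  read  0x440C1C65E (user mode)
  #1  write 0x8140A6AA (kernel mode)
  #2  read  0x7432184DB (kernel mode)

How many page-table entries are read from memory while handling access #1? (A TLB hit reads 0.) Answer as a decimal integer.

Per-access translation:
#0 VA=0x440C1C65E (r,user):
  lvl0: tbl 0x3C, slot 17 ⇒ 0x3E007 (P1/RW1/US1/PS0)
  lvl1: tbl 0x3E, slot 6 ⇒ 0x42007 (P1/RW1/US1/PS0)
  lvl2: tbl 0x42, slot 28 ⇒ 0x46007 (P1/RW1/US1/PS0)
  ✓ 0x4665E  — 3 lookups
#1 VA=0x8140A6AA (w,kernel):
  lvl0: tbl 0x3C, slot 2 ⇒ 0x48007 (P1/RW1/US1/PS0)
  lvl1: tbl 0x48, slot 10 ⇒ 0x4B007 (P1/RW1/US1/PS0)
  lvl2: tbl 0x4B, slot 10 ⇒ 0x4C007 (P1/RW1/US1/PS0)
  ✓ 0x4C6AA  — 3 lookups
#2 VA=0x7432184DB (r,kernel):
  lvl0: tbl 0x3C, slot 29 ⇒ 0x4D007 (P1/RW1/US1/PS0)
  lvl1: tbl 0x4D, slot 25 ⇒ 0x51007 (P1/RW1/US1/PS0)
  lvl2: tbl 0x51, slot 24 ⇒ 0x52007 (P1/RW1/US1/PS0)
  ✓ 0x524DB  — 3 lookups

Entries read for #1: 3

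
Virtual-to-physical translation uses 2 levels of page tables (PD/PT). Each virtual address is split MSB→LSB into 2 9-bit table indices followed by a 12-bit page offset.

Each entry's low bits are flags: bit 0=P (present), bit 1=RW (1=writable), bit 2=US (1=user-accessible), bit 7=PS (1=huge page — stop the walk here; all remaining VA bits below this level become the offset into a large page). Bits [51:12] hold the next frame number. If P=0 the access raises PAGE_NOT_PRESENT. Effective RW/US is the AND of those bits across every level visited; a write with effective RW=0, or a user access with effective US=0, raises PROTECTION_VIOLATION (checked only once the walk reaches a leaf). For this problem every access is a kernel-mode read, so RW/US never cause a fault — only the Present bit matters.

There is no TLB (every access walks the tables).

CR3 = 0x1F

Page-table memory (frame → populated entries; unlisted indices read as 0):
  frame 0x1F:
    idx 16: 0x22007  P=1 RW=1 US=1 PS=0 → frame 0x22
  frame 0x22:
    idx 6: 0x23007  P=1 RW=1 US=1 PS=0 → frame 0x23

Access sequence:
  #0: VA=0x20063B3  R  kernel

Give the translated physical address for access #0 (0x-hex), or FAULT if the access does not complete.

Walk each access:
#0 VA=0x20063B3 (r,kernel):
  L0: frame=0x1F idx=16 entry=0x22007 [P=1 RW=1 US=1 PS=0]
  L1: frame=0x22 idx=6 entry=0x23007 [P=1 RW=1 US=1 PS=0]
  ✓ 0x233B3  — 2 lookups

Access #0 PA: 0x233B3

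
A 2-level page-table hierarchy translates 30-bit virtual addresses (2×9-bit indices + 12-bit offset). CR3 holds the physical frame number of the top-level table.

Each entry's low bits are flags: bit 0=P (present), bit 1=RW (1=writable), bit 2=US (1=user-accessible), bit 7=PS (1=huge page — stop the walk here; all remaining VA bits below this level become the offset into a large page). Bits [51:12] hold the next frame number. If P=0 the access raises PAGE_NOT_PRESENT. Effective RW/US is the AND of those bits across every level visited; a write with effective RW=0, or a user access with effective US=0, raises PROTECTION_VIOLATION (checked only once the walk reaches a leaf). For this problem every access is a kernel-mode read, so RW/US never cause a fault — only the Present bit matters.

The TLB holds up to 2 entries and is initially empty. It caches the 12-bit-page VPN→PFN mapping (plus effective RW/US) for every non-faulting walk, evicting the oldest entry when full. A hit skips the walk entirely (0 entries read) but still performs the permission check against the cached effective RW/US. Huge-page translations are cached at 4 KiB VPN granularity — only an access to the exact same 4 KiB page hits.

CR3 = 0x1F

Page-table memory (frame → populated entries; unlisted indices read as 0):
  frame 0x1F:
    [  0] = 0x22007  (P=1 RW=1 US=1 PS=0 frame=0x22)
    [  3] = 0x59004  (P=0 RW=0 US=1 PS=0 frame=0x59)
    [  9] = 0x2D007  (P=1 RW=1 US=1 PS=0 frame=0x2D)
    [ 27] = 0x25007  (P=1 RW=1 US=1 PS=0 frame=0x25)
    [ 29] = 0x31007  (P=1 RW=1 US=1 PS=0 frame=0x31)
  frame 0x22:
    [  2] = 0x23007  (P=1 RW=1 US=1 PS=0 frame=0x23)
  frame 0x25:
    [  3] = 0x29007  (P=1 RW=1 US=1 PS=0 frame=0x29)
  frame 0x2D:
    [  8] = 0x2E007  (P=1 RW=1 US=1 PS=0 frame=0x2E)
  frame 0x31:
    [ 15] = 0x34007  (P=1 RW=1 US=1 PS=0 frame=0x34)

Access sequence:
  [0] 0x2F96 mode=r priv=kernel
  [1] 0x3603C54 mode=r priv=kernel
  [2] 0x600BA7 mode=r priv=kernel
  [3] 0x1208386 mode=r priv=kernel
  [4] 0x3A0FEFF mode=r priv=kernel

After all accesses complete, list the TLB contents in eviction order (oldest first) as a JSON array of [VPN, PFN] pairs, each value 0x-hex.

Per-access translation:
#0 VA=0x2F96 (r,kernel):
  L0: frame=0x1F idx=0 entry=0x22007 [P=1 RW=1 US=1 PS=0]
  L1: frame=0x22 idx=2 entry=0x23007 [P=1 RW=1 US=1 PS=0]
  ⇒ phys 0x23F96  [2 reads]
#1 VA=0x3603C54 (r,kernel):
  L0: frame=0x1F idx=27 entry=0x25007 [P=1 RW=1 US=1 PS=0]
  L1: frame=0x25 idx=3 entry=0x29007 [P=1 RW=1 US=1 PS=0]
  ⇒ phys 0x29C54  [2 reads]
#2 VA=0x600BA7 (r,kernel):
  L0: frame=0x1F idx=3 entry=0x59004 [P=0 RW=0 US=1 PS=0]
  ⇒ fault: PAGE_NOT_PRESENT  — 1 lookups
#3 VA=0x1208386 (r,kernel):
  L0: frame=0x1F idx=9 entry=0x2D007 [P=1 RW=1 US=1 PS=0]
  L1: frame=0x2D idx=8 entry=0x2E007 [P=1 RW=1 US=1 PS=0]
  ⇒ phys 0x2E386  [2 reads]
#4 VA=0x3A0FEFF (r,kernel):
  L0: frame=0x1F idx=29 entry=0x31007 [P=1 RW=1 US=1 PS=0]
  L1: frame=0x31 idx=15 entry=0x34007 [P=1 RW=1 US=1 PS=0]
  ⇒ phys 0x34EFF  [2 reads]

TLB: [["0x1208", "0x2E"], ["0x3A0F", "0x34"]]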